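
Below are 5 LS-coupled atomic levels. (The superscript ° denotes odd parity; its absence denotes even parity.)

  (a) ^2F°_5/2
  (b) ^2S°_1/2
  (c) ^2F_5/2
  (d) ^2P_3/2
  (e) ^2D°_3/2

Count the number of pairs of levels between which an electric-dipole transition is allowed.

(a)–(b): forbidden (parity, ΔL, ΔJ).
(a)–(c): allowed.
(a)–(d): forbidden (ΔL).
(a)–(e): forbidden (parity).
(b)–(c): forbidden (ΔL, ΔJ).
(b)–(d): allowed.
(b)–(e): forbidden (parity, ΔL).
(c)–(d): forbidden (parity, ΔL).
(c)–(e): allowed.
(d)–(e): allowed.
Allowed pairs: 4 of 10.

4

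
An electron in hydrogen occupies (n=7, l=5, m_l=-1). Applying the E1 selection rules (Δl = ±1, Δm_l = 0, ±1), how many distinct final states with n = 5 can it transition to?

E1 requires Δl = ±1, so l_f ∈ {4, 6}; with 0 ≤ l_f ≤ n_f−1 = 4, the allowed l_f values are {4}.
For l_f = 4: m_f ∈ {m_i−1, m_i, m_i+1} ∩ [−4, 4] = {-2, -1, 0} → 3 states.
Total: 3.

3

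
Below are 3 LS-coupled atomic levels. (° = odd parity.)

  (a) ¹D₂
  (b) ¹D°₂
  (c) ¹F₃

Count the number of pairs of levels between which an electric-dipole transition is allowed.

2

(a)–(b): allowed.
(a)–(c): forbidden (parity).
(b)–(c): allowed.
Allowed pairs: 2 of 3.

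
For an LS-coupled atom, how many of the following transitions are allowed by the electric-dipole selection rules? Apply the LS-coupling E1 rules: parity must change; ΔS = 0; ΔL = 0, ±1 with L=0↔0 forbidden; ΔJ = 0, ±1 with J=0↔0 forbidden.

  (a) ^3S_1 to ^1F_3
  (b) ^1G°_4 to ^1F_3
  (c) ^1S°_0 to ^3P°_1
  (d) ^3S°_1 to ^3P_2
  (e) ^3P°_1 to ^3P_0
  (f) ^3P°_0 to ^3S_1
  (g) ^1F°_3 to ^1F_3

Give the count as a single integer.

5

(a) forbidden (parity, ΔS, ΔL, ΔJ fail)
(b) allowed
(c) forbidden (parity, ΔS fail)
(d) allowed
(e) allowed
(f) allowed
(g) allowed
Total allowed: 5 of 7.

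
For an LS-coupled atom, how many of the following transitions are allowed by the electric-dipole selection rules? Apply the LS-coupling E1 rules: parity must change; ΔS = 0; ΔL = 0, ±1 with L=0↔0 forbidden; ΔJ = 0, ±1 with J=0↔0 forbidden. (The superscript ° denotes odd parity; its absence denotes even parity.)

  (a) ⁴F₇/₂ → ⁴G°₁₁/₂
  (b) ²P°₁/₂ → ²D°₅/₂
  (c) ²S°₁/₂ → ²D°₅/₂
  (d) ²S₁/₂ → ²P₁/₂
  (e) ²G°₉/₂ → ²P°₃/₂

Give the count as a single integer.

(a) forbidden (ΔJ fails)
(b) forbidden (parity, ΔJ fail)
(c) forbidden (parity, ΔL, ΔJ fail)
(d) forbidden (parity fails)
(e) forbidden (parity, ΔL, ΔJ fail)
Total allowed: 0 of 5.

0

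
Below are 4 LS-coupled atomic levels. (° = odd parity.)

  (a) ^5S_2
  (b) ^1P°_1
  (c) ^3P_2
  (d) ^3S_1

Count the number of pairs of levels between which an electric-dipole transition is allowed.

(a)–(b): forbidden (ΔS).
(a)–(c): forbidden (parity, ΔS).
(a)–(d): forbidden (parity, ΔS, ΔL).
(b)–(c): forbidden (ΔS).
(b)–(d): forbidden (ΔS).
(c)–(d): forbidden (parity).
Allowed pairs: 0 of 6.

0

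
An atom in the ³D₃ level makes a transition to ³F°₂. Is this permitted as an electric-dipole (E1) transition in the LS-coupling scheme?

allowed

Parity must change: even → odd — ✓.
ΔS = 0: S: 1 → 1 — ✓.
ΔL = 0, ±1 (not L=0↔0): L: 2 → 3, ΔL = +1 — ✓.
ΔJ = 0, ±1 (not J=0↔0): J: 3 → 2, ΔJ = -1 — ✓.
All four E1 rules are satisfied.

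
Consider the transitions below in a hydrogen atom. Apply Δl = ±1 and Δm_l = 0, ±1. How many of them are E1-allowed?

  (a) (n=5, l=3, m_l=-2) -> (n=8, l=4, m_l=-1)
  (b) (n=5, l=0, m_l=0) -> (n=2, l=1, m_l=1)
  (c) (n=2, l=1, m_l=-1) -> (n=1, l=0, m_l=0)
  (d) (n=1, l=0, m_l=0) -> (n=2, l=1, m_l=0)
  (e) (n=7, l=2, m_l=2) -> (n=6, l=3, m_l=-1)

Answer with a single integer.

(a) allowed
(b) allowed
(c) allowed
(d) allowed
(e) forbidden — Δm_l = -3 (E1 requires Δm_l = 0, ±1)
Total allowed: 4 of 5.

4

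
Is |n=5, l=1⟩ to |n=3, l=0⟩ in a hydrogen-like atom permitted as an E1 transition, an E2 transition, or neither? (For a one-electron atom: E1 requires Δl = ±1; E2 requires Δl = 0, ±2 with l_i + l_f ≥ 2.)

Δl = 0 − 1 = -1; l_i + l_f = 1.
E1 (Δl = ±1): satisfied.
E2 (Δl = 0,±2, l_i+l_f ≥ 2): not satisfied.

E1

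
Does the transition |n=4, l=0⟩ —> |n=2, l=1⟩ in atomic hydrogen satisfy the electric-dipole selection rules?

allowed

l: 0 → 1 (Δl = +1). Δl = ±1 passes.
All E1 selection rules are satisfied.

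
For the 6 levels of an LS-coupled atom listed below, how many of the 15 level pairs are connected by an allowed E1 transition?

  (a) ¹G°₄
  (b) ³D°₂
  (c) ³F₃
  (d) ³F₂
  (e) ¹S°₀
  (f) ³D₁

3

(a)–(b): forbidden (parity, ΔS, ΔL, ΔJ).
(a)–(c): forbidden (ΔS).
(a)–(d): forbidden (ΔS, ΔJ).
(a)–(e): forbidden (parity, ΔL, ΔJ).
(a)–(f): forbidden (ΔS, ΔL, ΔJ).
(b)–(c): allowed.
(b)–(d): allowed.
(b)–(e): forbidden (parity, ΔS, ΔL, ΔJ).
(b)–(f): allowed.
(c)–(d): forbidden (parity).
(c)–(e): forbidden (ΔS, ΔL, ΔJ).
(c)–(f): forbidden (parity, ΔJ).
(d)–(e): forbidden (ΔS, ΔL, ΔJ).
(d)–(f): forbidden (parity).
(e)–(f): forbidden (ΔS, ΔL).
Allowed pairs: 3 of 15.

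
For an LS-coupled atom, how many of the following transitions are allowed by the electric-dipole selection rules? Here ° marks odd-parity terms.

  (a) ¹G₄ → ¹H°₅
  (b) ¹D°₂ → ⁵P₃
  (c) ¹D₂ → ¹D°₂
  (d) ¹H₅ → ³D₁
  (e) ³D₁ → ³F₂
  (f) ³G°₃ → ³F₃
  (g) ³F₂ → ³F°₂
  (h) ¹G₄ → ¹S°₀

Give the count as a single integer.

4

(a) allowed
(b) forbidden (ΔS fails)
(c) allowed
(d) forbidden (parity, ΔS, ΔL, ΔJ fail)
(e) forbidden (parity fails)
(f) allowed
(g) allowed
(h) forbidden (ΔL, ΔJ fail)
Total allowed: 4 of 8.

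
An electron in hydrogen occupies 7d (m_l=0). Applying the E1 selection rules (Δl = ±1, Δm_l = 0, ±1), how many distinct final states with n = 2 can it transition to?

E1 requires Δl = ±1, so l_f ∈ {1, 3}; with 0 ≤ l_f ≤ n_f−1 = 1, the allowed l_f values are {1}.
For l_f = 1: m_f ∈ {m_i−1, m_i, m_i+1} ∩ [−1, 1] = {-1, 0, 1} → 3 states.
Total: 3.

3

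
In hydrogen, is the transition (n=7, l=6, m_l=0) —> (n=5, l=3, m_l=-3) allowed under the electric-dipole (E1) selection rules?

Initial l = 6, final l = 3, so Δl = -3. E1 requires Δl = ±1: fails.
Δm_l = -3 − (0) = -3. E1 requires Δm_l = 0, ±1: fails.
The transition is electric-dipole forbidden.

forbidden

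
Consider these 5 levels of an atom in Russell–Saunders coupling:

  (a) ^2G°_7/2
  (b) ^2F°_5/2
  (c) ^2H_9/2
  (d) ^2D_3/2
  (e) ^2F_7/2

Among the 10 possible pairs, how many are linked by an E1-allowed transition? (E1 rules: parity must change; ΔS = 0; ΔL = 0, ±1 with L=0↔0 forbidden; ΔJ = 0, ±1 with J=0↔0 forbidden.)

4

(a)–(b): forbidden (parity).
(a)–(c): allowed.
(a)–(d): forbidden (ΔL, ΔJ).
(a)–(e): allowed.
(b)–(c): forbidden (ΔL, ΔJ).
(b)–(d): allowed.
(b)–(e): allowed.
(c)–(d): forbidden (parity, ΔL, ΔJ).
(c)–(e): forbidden (parity, ΔL).
(d)–(e): forbidden (parity, ΔJ).
Allowed pairs: 4 of 10.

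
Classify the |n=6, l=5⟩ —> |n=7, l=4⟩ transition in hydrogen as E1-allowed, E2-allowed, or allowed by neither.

Δl = 4 − 5 = -1; l_i + l_f = 9.
E1 (Δl = ±1): satisfied.
E2 (Δl = 0,±2, l_i+l_f ≥ 2): not satisfied.

E1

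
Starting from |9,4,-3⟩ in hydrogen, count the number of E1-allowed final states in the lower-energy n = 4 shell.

E1 requires Δl = ±1, so l_f ∈ {3, 5}; with 0 ≤ l_f ≤ n_f−1 = 3, the allowed l_f values are {3}.
For l_f = 3: m_f ∈ {m_i−1, m_i, m_i+1} ∩ [−3, 3] = {-3, -2} → 2 states.
Total: 2.

2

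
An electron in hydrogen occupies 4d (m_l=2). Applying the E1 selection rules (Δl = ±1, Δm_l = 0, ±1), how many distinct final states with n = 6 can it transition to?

E1 requires Δl = ±1, so l_f ∈ {1, 3}; with 0 ≤ l_f ≤ n_f−1 = 5, the allowed l_f values are {1, 3}.
For l_f = 1: m_f ∈ {m_i−1, m_i, m_i+1} ∩ [−1, 1] = {1} → 1 state.
For l_f = 3: m_f ∈ {m_i−1, m_i, m_i+1} ∩ [−3, 3] = {1, 2, 3} → 3 states.
Total: 4.

4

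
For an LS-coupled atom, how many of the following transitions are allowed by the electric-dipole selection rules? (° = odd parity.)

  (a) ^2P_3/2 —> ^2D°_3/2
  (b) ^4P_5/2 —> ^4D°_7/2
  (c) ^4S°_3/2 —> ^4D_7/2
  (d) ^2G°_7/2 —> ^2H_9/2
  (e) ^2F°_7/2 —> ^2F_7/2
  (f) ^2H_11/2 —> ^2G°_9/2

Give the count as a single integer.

5

(a) allowed
(b) allowed
(c) forbidden (ΔL, ΔJ fail)
(d) allowed
(e) allowed
(f) allowed
Total allowed: 5 of 6.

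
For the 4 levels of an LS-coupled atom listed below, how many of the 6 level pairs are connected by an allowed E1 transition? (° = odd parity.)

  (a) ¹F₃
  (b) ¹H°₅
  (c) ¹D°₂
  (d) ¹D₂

2

(a)–(b): forbidden (ΔL, ΔJ).
(a)–(c): allowed.
(a)–(d): forbidden (parity).
(b)–(c): forbidden (parity, ΔL, ΔJ).
(b)–(d): forbidden (ΔL, ΔJ).
(c)–(d): allowed.
Allowed pairs: 2 of 6.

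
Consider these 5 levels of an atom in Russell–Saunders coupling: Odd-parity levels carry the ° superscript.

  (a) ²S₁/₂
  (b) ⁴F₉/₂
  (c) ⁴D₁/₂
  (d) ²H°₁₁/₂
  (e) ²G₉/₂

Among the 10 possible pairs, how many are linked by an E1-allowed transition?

(a)–(b): forbidden (parity, ΔS, ΔL, ΔJ).
(a)–(c): forbidden (parity, ΔS, ΔL).
(a)–(d): forbidden (ΔL, ΔJ).
(a)–(e): forbidden (parity, ΔL, ΔJ).
(b)–(c): forbidden (parity, ΔJ).
(b)–(d): forbidden (ΔS, ΔL).
(b)–(e): forbidden (parity, ΔS).
(c)–(d): forbidden (ΔS, ΔL, ΔJ).
(c)–(e): forbidden (parity, ΔS, ΔL, ΔJ).
(d)–(e): allowed.
Allowed pairs: 1 of 10.

1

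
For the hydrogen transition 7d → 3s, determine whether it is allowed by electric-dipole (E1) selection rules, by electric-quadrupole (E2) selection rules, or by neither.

E2

Δl = 0 − 2 = -2; l_i + l_f = 2.
E1 (Δl = ±1): not satisfied.
E2 (Δl = 0,±2, l_i+l_f ≥ 2): satisfied.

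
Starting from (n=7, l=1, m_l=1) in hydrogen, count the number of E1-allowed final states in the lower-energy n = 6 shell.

4

E1 requires Δl = ±1, so l_f ∈ {0, 2}; with 0 ≤ l_f ≤ n_f−1 = 5, the allowed l_f values are {0, 2}.
For l_f = 0: m_f ∈ {m_i−1, m_i, m_i+1} ∩ [−0, 0] = {0} → 1 state.
For l_f = 2: m_f ∈ {m_i−1, m_i, m_i+1} ∩ [−2, 2] = {0, 1, 2} → 3 states.
Total: 4.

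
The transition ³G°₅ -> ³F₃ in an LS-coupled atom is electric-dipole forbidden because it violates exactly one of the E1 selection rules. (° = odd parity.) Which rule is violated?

the ΔJ = 0, ±1 rule

Reading off the term symbols: S 1→1, L 4→3, J 5→3, parity odd→even.
Parity must change: odd → even — passes.
ΔS = 0: S: 1 → 1 — passes.
ΔL = 0, ±1 (not L=0↔0): L: 4 → 3, ΔL = -1 — passes.
ΔJ = 0, ±1 (not J=0↔0): J: 5 → 3, ΔJ = -2 — fails.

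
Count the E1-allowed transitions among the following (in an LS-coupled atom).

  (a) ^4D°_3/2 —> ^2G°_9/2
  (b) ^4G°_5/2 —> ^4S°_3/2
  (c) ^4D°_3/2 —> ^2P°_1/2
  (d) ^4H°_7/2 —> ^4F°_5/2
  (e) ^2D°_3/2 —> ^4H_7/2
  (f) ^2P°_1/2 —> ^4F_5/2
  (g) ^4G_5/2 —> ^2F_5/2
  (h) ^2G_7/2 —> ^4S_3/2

0

(a) forbidden (parity, ΔS, ΔL, ΔJ fail)
(b) forbidden (parity, ΔL fail)
(c) forbidden (parity, ΔS fail)
(d) forbidden (parity, ΔL fail)
(e) forbidden (ΔS, ΔL, ΔJ fail)
(f) forbidden (ΔS, ΔL, ΔJ fail)
(g) forbidden (parity, ΔS fail)
(h) forbidden (parity, ΔS, ΔL, ΔJ fail)
Total allowed: 0 of 8.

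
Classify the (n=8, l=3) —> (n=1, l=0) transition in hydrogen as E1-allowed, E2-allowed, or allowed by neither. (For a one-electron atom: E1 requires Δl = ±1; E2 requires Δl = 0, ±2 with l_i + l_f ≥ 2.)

neither

Δl = 0 − 3 = -3; l_i + l_f = 3.
E1 (Δl = ±1): not satisfied.
E2 (Δl = 0,±2, l_i+l_f ≥ 2): not satisfied.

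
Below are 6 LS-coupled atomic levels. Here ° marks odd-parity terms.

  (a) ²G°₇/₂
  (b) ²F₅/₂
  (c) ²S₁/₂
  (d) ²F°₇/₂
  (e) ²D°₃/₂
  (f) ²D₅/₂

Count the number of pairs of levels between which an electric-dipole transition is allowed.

(a)–(b): allowed.
(a)–(c): forbidden (ΔL, ΔJ).
(a)–(d): forbidden (parity).
(a)–(e): forbidden (parity, ΔL, ΔJ).
(a)–(f): forbidden (ΔL).
(b)–(c): forbidden (parity, ΔL, ΔJ).
(b)–(d): allowed.
(b)–(e): allowed.
(b)–(f): forbidden (parity).
(c)–(d): forbidden (ΔL, ΔJ).
(c)–(e): forbidden (ΔL).
(c)–(f): forbidden (parity, ΔL, ΔJ).
(d)–(e): forbidden (parity, ΔJ).
(d)–(f): allowed.
(e)–(f): allowed.
Allowed pairs: 5 of 15.

5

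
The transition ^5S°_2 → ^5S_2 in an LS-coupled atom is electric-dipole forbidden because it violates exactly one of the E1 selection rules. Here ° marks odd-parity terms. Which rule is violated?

the L=0 ↔ L=0 exclusion

ΔS = 0: S: 2 → 2 — ok.
ΔJ = 0, ±1 (not J=0↔0): J: 2 → 2, ΔJ = +0 — ok.
ΔL = 0, ±1 (not L=0↔0): L: 0 → 0, ΔL = +0 — fails.
Parity must change: odd → even — ok.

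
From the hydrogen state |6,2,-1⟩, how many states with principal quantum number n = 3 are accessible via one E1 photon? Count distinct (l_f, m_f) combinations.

E1 requires Δl = ±1, so l_f ∈ {1, 3}; with 0 ≤ l_f ≤ n_f−1 = 2, the allowed l_f values are {1}.
For l_f = 1: m_f ∈ {m_i−1, m_i, m_i+1} ∩ [−1, 1] = {-1, 0} → 2 states.
Total: 2.

2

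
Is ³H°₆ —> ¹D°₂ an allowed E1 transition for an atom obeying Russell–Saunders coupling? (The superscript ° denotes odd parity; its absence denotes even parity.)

forbidden

Parity must change: odd → odd — fails.
ΔS = 0: S: 1 → 0 — fails.
ΔL = 0, ±1 (not L=0↔0): L: 5 → 2, ΔL = -3 — fails.
ΔJ = 0, ±1 (not J=0↔0): J: 6 → 2, ΔJ = -4 — fails.
Rule(s) violated: parity, ΔS, ΔL, ΔJ.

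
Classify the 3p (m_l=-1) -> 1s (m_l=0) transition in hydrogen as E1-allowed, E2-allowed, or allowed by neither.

E1

Δl = 0 − 1 = -1; l_i + l_f = 1.
Δm_l = +1.
E1 (Δl = ±1, |Δm_l| ≤ 1): satisfied.
E2 (Δl = 0,±2, l_i+l_f ≥ 2, |Δm_l| ≤ 2): not satisfied.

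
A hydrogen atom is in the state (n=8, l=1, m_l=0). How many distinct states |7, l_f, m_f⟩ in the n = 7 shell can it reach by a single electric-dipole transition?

E1 requires Δl = ±1, so l_f ∈ {0, 2}; with 0 ≤ l_f ≤ n_f−1 = 6, the allowed l_f values are {0, 2}.
For l_f = 0: m_f ∈ {m_i−1, m_i, m_i+1} ∩ [−0, 0] = {0} → 1 state.
For l_f = 2: m_f ∈ {m_i−1, m_i, m_i+1} ∩ [−2, 2] = {-1, 0, 1} → 3 states.
Total: 4.

4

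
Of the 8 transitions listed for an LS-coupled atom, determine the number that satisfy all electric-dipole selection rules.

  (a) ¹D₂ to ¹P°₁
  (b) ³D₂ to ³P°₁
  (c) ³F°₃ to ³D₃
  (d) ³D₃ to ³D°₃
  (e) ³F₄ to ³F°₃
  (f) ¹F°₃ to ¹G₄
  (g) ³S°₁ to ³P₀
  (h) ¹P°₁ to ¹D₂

8

(a) allowed
(b) allowed
(c) allowed
(d) allowed
(e) allowed
(f) allowed
(g) allowed
(h) allowed
Total allowed: 8 of 8.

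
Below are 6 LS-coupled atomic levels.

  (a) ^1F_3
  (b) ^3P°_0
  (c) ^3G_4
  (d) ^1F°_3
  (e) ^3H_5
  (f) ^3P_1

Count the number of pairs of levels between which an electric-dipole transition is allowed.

2

(a)–(b): forbidden (ΔS, ΔL, ΔJ).
(a)–(c): forbidden (parity, ΔS).
(a)–(d): allowed.
(a)–(e): forbidden (parity, ΔS, ΔL, ΔJ).
(a)–(f): forbidden (parity, ΔS, ΔL, ΔJ).
(b)–(c): forbidden (ΔL, ΔJ).
(b)–(d): forbidden (parity, ΔS, ΔL, ΔJ).
(b)–(e): forbidden (ΔL, ΔJ).
(b)–(f): allowed.
(c)–(d): forbidden (ΔS).
(c)–(e): forbidden (parity).
(c)–(f): forbidden (parity, ΔL, ΔJ).
(d)–(e): forbidden (ΔS, ΔL, ΔJ).
(d)–(f): forbidden (ΔS, ΔL, ΔJ).
(e)–(f): forbidden (parity, ΔL, ΔJ).
Allowed pairs: 2 of 15.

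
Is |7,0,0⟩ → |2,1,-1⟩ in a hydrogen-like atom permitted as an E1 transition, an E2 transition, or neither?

Δl = 1 − 0 = +1; l_i + l_f = 1.
Δm_l = -1.
E1 (Δl = ±1, |Δm_l| ≤ 1): satisfied.
E2 (Δl = 0,±2, l_i+l_f ≥ 2, |Δm_l| ≤ 2): not satisfied.

E1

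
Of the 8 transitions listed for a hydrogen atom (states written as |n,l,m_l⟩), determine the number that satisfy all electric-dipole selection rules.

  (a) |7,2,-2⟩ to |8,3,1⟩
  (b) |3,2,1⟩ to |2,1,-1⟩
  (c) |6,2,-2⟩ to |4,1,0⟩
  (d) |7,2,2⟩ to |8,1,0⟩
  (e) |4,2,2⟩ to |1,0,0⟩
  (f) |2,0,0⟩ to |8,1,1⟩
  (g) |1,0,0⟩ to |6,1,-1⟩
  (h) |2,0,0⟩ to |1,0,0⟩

2

(a) forbidden — Δm_l = +3 (E1 requires Δm_l = 0, ±1)
(b) forbidden — Δm_l = -2 (E1 requires Δm_l = 0, ±1)
(c) forbidden — Δm_l = +2 (E1 requires Δm_l = 0, ±1)
(d) forbidden — Δm_l = -2 (E1 requires Δm_l = 0, ±1)
(e) forbidden — Δl = -2 (E1 requires Δl = ±1); Δm_l = -2 (E1 requires Δm_l = 0, ±1)
(f) allowed
(g) allowed
(h) forbidden — Δl = +0 (E1 requires Δl = ±1)
Total allowed: 2 of 8.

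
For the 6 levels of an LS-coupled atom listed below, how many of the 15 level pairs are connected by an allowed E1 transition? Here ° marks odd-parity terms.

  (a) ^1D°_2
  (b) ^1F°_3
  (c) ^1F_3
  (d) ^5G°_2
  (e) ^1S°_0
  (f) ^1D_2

4

(a)–(b): forbidden (parity).
(a)–(c): allowed.
(a)–(d): forbidden (parity, ΔS, ΔL).
(a)–(e): forbidden (parity, ΔL, ΔJ).
(a)–(f): allowed.
(b)–(c): allowed.
(b)–(d): forbidden (parity, ΔS).
(b)–(e): forbidden (parity, ΔL, ΔJ).
(b)–(f): allowed.
(c)–(d): forbidden (ΔS).
(c)–(e): forbidden (ΔL, ΔJ).
(c)–(f): forbidden (parity).
(d)–(e): forbidden (parity, ΔS, ΔL, ΔJ).
(d)–(f): forbidden (ΔS, ΔL).
(e)–(f): forbidden (ΔL, ΔJ).
Allowed pairs: 4 of 15.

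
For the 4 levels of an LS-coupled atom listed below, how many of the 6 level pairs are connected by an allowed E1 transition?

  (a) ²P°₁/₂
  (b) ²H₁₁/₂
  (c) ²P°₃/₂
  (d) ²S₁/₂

2

(a)–(b): forbidden (ΔL, ΔJ).
(a)–(c): forbidden (parity).
(a)–(d): allowed.
(b)–(c): forbidden (ΔL, ΔJ).
(b)–(d): forbidden (parity, ΔL, ΔJ).
(c)–(d): allowed.
Allowed pairs: 2 of 6.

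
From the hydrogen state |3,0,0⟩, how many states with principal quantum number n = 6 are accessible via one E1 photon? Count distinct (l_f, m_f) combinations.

E1 requires Δl = ±1, so l_f ∈ {-1, 1}; with 0 ≤ l_f ≤ n_f−1 = 5, the allowed l_f values are {1}.
For l_f = 1: m_f ∈ {m_i−1, m_i, m_i+1} ∩ [−1, 1] = {-1, 0, 1} → 3 states.
Total: 3.

3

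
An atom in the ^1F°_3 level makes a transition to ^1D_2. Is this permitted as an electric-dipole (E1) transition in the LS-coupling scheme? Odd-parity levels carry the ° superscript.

allowed

Initial level: S=0, L=3, J=3, parity odd. Final level: S=0, L=2, J=2, parity even.
Parity must change: odd → even — satisfied.
ΔJ = 0, ±1 (not J=0↔0): J: 3 → 2, ΔJ = -1 — satisfied.
ΔL = 0, ±1 (not L=0↔0): L: 3 → 2, ΔL = -1 — satisfied.
ΔS = 0: S: 0 → 0 — satisfied.
All four E1 rules are satisfied.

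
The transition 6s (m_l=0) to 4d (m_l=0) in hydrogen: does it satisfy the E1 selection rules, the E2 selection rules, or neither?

E2

Δl = 2 − 0 = +2; l_i + l_f = 2.
Δm_l = +0.
E1 (Δl = ±1, |Δm_l| ≤ 1): not satisfied.
E2 (Δl = 0,±2, l_i+l_f ≥ 2, |Δm_l| ≤ 2): satisfied.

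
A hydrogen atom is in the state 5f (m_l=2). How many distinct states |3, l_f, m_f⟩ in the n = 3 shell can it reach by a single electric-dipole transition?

E1 requires Δl = ±1, so l_f ∈ {2, 4}; with 0 ≤ l_f ≤ n_f−1 = 2, the allowed l_f values are {2}.
For l_f = 2: m_f ∈ {m_i−1, m_i, m_i+1} ∩ [−2, 2] = {1, 2} → 2 states.
Total: 2.

2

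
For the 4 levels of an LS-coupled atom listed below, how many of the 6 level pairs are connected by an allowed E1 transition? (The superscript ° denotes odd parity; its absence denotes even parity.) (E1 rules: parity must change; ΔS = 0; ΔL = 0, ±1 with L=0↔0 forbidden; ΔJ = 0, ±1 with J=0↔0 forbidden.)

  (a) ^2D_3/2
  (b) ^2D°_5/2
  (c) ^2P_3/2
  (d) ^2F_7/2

(a)–(b): allowed.
(a)–(c): forbidden (parity).
(a)–(d): forbidden (parity, ΔJ).
(b)–(c): allowed.
(b)–(d): allowed.
(c)–(d): forbidden (parity, ΔL, ΔJ).
Allowed pairs: 3 of 6.

3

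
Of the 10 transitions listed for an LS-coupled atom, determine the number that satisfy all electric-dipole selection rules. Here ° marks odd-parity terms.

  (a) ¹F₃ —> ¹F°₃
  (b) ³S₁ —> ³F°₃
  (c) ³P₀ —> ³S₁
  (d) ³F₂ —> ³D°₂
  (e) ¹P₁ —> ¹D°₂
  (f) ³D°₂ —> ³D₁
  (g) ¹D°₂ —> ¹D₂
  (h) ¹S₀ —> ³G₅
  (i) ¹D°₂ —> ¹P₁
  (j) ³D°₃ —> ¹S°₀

6

(a) allowed
(b) forbidden (ΔL, ΔJ fail)
(c) forbidden (parity fails)
(d) allowed
(e) allowed
(f) allowed
(g) allowed
(h) forbidden (parity, ΔS, ΔL, ΔJ fail)
(i) allowed
(j) forbidden (parity, ΔS, ΔL, ΔJ fail)
Total allowed: 6 of 10.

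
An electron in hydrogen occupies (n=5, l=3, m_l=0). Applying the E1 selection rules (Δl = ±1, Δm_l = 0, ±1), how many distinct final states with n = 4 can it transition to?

3

E1 requires Δl = ±1, so l_f ∈ {2, 4}; with 0 ≤ l_f ≤ n_f−1 = 3, the allowed l_f values are {2}.
For l_f = 2: m_f ∈ {m_i−1, m_i, m_i+1} ∩ [−2, 2] = {-1, 0, 1} → 3 states.
Total: 3.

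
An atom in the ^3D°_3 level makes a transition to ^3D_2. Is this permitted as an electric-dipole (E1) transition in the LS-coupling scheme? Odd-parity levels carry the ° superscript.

Reading off the term symbols: S 1→1, L 2→2, J 3→2, parity odd→even.
ΔS = 0: S: 1 → 1 — ✓.
ΔL = 0, ±1 (not L=0↔0): L: 2 → 2, ΔL = +0 — ✓.
ΔJ = 0, ±1 (not J=0↔0): J: 3 → 2, ΔJ = -1 — ✓.
Parity must change: odd → even — ✓.
All four E1 rules are satisfied.

allowed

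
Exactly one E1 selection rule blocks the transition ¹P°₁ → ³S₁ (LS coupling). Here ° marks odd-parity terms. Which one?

Parity must change: odd → even — ✓.
ΔS = 0: S: 0 → 1 — ✗.
ΔL = 0, ±1 (not L=0↔0): L: 1 → 0, ΔL = -1 — ✓.
ΔJ = 0, ±1 (not J=0↔0): J: 1 → 1, ΔJ = +0 — ✓.

the ΔS = 0 rule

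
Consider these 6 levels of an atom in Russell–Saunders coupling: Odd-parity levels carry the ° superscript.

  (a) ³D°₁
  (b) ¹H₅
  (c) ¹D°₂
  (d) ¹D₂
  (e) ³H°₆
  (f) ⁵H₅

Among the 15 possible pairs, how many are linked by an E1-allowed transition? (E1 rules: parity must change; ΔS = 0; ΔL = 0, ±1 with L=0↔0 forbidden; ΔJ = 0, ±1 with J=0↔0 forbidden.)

1

(a)–(b): forbidden (ΔS, ΔL, ΔJ).
(a)–(c): forbidden (parity, ΔS).
(a)–(d): forbidden (ΔS).
(a)–(e): forbidden (parity, ΔL, ΔJ).
(a)–(f): forbidden (ΔS, ΔL, ΔJ).
(b)–(c): forbidden (ΔL, ΔJ).
(b)–(d): forbidden (parity, ΔL, ΔJ).
(b)–(e): forbidden (ΔS).
(b)–(f): forbidden (parity, ΔS).
(c)–(d): allowed.
(c)–(e): forbidden (parity, ΔS, ΔL, ΔJ).
(c)–(f): forbidden (ΔS, ΔL, ΔJ).
(d)–(e): forbidden (ΔS, ΔL, ΔJ).
(d)–(f): forbidden (parity, ΔS, ΔL, ΔJ).
(e)–(f): forbidden (ΔS).
Allowed pairs: 1 of 15.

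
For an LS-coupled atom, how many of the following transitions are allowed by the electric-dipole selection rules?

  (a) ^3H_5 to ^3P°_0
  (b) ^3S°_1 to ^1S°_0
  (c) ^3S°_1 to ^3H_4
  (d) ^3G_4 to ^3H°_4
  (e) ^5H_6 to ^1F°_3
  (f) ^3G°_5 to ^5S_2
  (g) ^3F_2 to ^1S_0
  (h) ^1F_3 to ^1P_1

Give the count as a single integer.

(a) forbidden (ΔL, ΔJ fail)
(b) forbidden (parity, ΔS, ΔL fail)
(c) forbidden (ΔL, ΔJ fail)
(d) allowed
(e) forbidden (ΔS, ΔL, ΔJ fail)
(f) forbidden (ΔS, ΔL, ΔJ fail)
(g) forbidden (parity, ΔS, ΔL, ΔJ fail)
(h) forbidden (parity, ΔL, ΔJ fail)
Total allowed: 1 of 8.

1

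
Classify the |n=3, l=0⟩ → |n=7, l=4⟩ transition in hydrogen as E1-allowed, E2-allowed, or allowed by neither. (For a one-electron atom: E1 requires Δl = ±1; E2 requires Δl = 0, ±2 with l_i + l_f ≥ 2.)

neither

Δl = 4 − 0 = +4; l_i + l_f = 4.
E1 (Δl = ±1): not satisfied.
E2 (Δl = 0,±2, l_i+l_f ≥ 2): not satisfied.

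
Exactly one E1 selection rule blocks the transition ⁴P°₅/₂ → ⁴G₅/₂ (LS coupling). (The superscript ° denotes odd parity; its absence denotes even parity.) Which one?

Parity must change: odd → even — passes.
ΔS = 0: S: 3/2 → 3/2 — passes.
ΔL = 0, ±1 (not L=0↔0): L: 1 → 4, ΔL = +3 — fails.
ΔJ = 0, ±1 (not J=0↔0): J: 5/2 → 5/2, ΔJ = +0 — passes.

the ΔL = 0, ±1 rule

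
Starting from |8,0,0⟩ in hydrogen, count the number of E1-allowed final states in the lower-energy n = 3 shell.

E1 requires Δl = ±1, so l_f ∈ {-1, 1}; with 0 ≤ l_f ≤ n_f−1 = 2, the allowed l_f values are {1}.
For l_f = 1: m_f ∈ {m_i−1, m_i, m_i+1} ∩ [−1, 1] = {-1, 0, 1} → 3 states.
Total: 3.

3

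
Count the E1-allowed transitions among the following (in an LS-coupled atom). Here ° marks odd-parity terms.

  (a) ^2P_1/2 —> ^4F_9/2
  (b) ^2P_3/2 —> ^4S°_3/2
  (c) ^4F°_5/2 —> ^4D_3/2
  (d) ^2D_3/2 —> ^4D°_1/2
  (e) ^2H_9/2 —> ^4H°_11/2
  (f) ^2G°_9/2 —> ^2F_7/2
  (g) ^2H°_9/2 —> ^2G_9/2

(a) forbidden (parity, ΔS, ΔL, ΔJ fail)
(b) forbidden (ΔS fails)
(c) allowed
(d) forbidden (ΔS fails)
(e) forbidden (ΔS fails)
(f) allowed
(g) allowed
Total allowed: 3 of 7.

3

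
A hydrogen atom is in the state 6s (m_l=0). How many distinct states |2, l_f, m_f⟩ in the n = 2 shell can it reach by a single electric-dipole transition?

3

E1 requires Δl = ±1, so l_f ∈ {-1, 1}; with 0 ≤ l_f ≤ n_f−1 = 1, the allowed l_f values are {1}.
For l_f = 1: m_f ∈ {m_i−1, m_i, m_i+1} ∩ [−1, 1] = {-1, 0, 1} → 3 states.
Total: 3.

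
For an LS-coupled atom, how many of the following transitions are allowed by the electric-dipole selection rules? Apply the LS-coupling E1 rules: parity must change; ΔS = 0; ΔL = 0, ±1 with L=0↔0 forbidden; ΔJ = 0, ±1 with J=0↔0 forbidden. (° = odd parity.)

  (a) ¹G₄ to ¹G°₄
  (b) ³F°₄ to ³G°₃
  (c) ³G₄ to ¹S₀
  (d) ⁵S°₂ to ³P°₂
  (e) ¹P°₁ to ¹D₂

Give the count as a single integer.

2

(a) allowed
(b) forbidden (parity fails)
(c) forbidden (parity, ΔS, ΔL, ΔJ fail)
(d) forbidden (parity, ΔS fail)
(e) allowed
Total allowed: 2 of 5.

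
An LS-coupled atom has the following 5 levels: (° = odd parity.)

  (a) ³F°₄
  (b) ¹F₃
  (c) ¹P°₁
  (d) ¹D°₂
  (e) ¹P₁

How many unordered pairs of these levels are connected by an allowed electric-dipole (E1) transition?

(a)–(b): forbidden (ΔS).
(a)–(c): forbidden (parity, ΔS, ΔL, ΔJ).
(a)–(d): forbidden (parity, ΔS, ΔJ).
(a)–(e): forbidden (ΔS, ΔL, ΔJ).
(b)–(c): forbidden (ΔL, ΔJ).
(b)–(d): allowed.
(b)–(e): forbidden (parity, ΔL, ΔJ).
(c)–(d): forbidden (parity).
(c)–(e): allowed.
(d)–(e): allowed.
Allowed pairs: 3 of 10.

3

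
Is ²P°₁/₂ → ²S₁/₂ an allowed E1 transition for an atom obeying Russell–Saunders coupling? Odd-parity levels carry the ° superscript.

allowed

Parity must change: odd → even — ok.
ΔS = 0: S: 1/2 → 1/2 — ok.
ΔL = 0, ±1 (not L=0↔0): L: 1 → 0, ΔL = -1 — ok.
ΔJ = 0, ±1 (not J=0↔0): J: 1/2 → 1/2, ΔJ = +0 — ok.
All four E1 rules are satisfied.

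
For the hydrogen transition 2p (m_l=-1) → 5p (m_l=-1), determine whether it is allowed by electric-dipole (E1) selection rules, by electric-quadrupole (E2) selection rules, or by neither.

Δl = 1 − 1 = +0; l_i + l_f = 2.
Δm_l = +0.
E1 (Δl = ±1, |Δm_l| ≤ 1): not satisfied.
E2 (Δl = 0,±2, l_i+l_f ≥ 2, |Δm_l| ≤ 2): satisfied.

E2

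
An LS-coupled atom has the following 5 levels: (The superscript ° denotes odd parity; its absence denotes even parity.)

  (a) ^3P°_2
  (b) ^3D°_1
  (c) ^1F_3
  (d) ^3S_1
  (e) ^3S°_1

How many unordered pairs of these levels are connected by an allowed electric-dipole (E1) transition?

1

(a)–(b): forbidden (parity).
(a)–(c): forbidden (ΔS, ΔL).
(a)–(d): allowed.
(a)–(e): forbidden (parity).
(b)–(c): forbidden (ΔS, ΔJ).
(b)–(d): forbidden (ΔL).
(b)–(e): forbidden (parity, ΔL).
(c)–(d): forbidden (parity, ΔS, ΔL, ΔJ).
(c)–(e): forbidden (ΔS, ΔL, ΔJ).
(d)–(e): forbidden (ΔL).
Allowed pairs: 1 of 10.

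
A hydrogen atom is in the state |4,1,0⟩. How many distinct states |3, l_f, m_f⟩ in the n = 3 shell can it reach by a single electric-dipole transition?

E1 requires Δl = ±1, so l_f ∈ {0, 2}; with 0 ≤ l_f ≤ n_f−1 = 2, the allowed l_f values are {0, 2}.
For l_f = 0: m_f ∈ {m_i−1, m_i, m_i+1} ∩ [−0, 0] = {0} → 1 state.
For l_f = 2: m_f ∈ {m_i−1, m_i, m_i+1} ∩ [−2, 2] = {-1, 0, 1} → 3 states.
Total: 4.

4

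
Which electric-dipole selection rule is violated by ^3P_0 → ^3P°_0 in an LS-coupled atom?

the J=0 ↔ J=0 exclusion

Parity must change: even → odd — passes.
ΔS = 0: S: 1 → 1 — passes.
ΔL = 0, ±1 (not L=0↔0): L: 1 → 1, ΔL = +0 — passes.
ΔJ = 0, ±1 (not J=0↔0): J: 0 → 0, ΔJ = +0 — fails.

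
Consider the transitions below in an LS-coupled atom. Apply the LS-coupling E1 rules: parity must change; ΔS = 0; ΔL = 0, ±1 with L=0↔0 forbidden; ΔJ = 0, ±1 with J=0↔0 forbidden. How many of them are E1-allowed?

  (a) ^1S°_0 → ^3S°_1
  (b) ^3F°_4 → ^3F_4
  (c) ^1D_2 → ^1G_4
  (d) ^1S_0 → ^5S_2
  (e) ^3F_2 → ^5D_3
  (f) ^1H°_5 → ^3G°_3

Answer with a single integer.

1

(a) forbidden (parity, ΔS, ΔL fail)
(b) allowed
(c) forbidden (parity, ΔL, ΔJ fail)
(d) forbidden (parity, ΔS, ΔL, ΔJ fail)
(e) forbidden (parity, ΔS fail)
(f) forbidden (parity, ΔS, ΔJ fail)
Total allowed: 1 of 6.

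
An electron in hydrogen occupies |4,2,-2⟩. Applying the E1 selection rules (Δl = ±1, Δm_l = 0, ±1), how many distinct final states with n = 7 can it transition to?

4

E1 requires Δl = ±1, so l_f ∈ {1, 3}; with 0 ≤ l_f ≤ n_f−1 = 6, the allowed l_f values are {1, 3}.
For l_f = 1: m_f ∈ {m_i−1, m_i, m_i+1} ∩ [−1, 1] = {-1} → 1 state.
For l_f = 3: m_f ∈ {m_i−1, m_i, m_i+1} ∩ [−3, 3] = {-3, -2, -1} → 3 states.
Total: 4.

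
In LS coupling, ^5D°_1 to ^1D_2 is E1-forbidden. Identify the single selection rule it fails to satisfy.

the ΔS = 0 rule

Parity must change: odd → even — satisfied.
ΔS = 0: S: 2 → 0 — violated.
ΔL = 0, ±1 (not L=0↔0): L: 2 → 2, ΔL = +0 — satisfied.
ΔJ = 0, ±1 (not J=0↔0): J: 1 → 2, ΔJ = +1 — satisfied.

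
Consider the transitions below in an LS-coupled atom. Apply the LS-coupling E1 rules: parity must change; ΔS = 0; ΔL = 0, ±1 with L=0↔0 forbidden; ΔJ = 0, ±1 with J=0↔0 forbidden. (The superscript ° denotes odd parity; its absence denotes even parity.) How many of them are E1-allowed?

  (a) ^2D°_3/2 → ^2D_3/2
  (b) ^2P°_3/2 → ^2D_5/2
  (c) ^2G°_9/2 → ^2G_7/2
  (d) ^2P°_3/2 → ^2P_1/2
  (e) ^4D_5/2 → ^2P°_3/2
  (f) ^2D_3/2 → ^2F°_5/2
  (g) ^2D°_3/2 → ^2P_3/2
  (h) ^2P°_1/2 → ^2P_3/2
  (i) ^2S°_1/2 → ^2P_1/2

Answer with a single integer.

(a) allowed
(b) allowed
(c) allowed
(d) allowed
(e) forbidden (ΔS fails)
(f) allowed
(g) allowed
(h) allowed
(i) allowed
Total allowed: 8 of 9.

8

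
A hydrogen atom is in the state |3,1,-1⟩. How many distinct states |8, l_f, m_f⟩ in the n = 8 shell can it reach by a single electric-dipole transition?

E1 requires Δl = ±1, so l_f ∈ {0, 2}; with 0 ≤ l_f ≤ n_f−1 = 7, the allowed l_f values are {0, 2}.
For l_f = 0: m_f ∈ {m_i−1, m_i, m_i+1} ∩ [−0, 0] = {0} → 1 state.
For l_f = 2: m_f ∈ {m_i−1, m_i, m_i+1} ∩ [−2, 2] = {-2, -1, 0} → 3 states.
Total: 4.

4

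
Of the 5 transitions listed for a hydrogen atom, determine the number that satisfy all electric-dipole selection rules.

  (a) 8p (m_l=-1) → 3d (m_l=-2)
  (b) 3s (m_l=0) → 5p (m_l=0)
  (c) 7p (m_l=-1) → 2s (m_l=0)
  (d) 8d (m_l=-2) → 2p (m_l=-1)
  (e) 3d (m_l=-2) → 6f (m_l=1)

4

(a) allowed
(b) allowed
(c) allowed
(d) allowed
(e) forbidden — Δm_l = +3 (E1 requires Δm_l = 0, ±1)
Total allowed: 4 of 5.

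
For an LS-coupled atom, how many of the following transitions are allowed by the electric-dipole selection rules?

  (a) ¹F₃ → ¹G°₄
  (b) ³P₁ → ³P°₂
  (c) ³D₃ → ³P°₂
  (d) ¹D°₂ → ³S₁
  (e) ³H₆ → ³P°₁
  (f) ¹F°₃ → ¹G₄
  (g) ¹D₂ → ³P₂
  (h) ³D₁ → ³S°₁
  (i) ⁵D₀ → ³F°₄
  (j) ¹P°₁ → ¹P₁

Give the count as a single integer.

(a) allowed
(b) allowed
(c) allowed
(d) forbidden (ΔS, ΔL fail)
(e) forbidden (ΔL, ΔJ fail)
(f) allowed
(g) forbidden (parity, ΔS fail)
(h) forbidden (ΔL fails)
(i) forbidden (ΔS, ΔJ fail)
(j) allowed
Total allowed: 5 of 10.

5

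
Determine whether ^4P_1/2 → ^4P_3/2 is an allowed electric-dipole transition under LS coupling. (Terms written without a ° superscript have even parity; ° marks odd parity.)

forbidden

Reading off the term symbols: S 3/2→3/2, L 1→1, J 1/2→3/2, parity even→even.
ΔL = 0, ±1 (not L=0↔0): L: 1 → 1, ΔL = +0 — satisfied.
ΔS = 0: S: 3/2 → 3/2 — satisfied.
ΔJ = 0, ±1 (not J=0↔0): J: 1/2 → 3/2, ΔJ = +1 — satisfied.
Parity must change: even → even — violated.
Rule(s) violated: parity.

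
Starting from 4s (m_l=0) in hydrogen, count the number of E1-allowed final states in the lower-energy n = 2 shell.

3

E1 requires Δl = ±1, so l_f ∈ {-1, 1}; with 0 ≤ l_f ≤ n_f−1 = 1, the allowed l_f values are {1}.
For l_f = 1: m_f ∈ {m_i−1, m_i, m_i+1} ∩ [−1, 1] = {-1, 0, 1} → 3 states.
Total: 3.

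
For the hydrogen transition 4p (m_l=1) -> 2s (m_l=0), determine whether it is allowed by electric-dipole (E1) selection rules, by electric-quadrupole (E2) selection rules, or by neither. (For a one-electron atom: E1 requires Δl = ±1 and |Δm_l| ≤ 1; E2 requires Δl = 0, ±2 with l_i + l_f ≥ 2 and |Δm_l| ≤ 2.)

E1

Δl = 0 − 1 = -1; l_i + l_f = 1.
Δm_l = -1.
E1 (Δl = ±1, |Δm_l| ≤ 1): satisfied.
E2 (Δl = 0,±2, l_i+l_f ≥ 2, |Δm_l| ≤ 2): not satisfied.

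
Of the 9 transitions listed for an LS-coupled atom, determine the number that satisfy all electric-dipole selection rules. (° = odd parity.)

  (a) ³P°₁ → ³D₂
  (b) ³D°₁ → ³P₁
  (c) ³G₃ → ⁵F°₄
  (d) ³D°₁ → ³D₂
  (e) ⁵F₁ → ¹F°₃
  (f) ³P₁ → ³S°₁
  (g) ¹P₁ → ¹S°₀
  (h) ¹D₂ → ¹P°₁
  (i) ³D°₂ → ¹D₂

(a) allowed
(b) allowed
(c) forbidden (ΔS fails)
(d) allowed
(e) forbidden (ΔS, ΔJ fail)
(f) allowed
(g) allowed
(h) allowed
(i) forbidden (ΔS fails)
Total allowed: 6 of 9.

6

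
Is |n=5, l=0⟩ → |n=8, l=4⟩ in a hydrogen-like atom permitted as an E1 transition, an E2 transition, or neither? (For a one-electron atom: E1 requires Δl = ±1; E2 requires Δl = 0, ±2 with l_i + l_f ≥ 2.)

Δl = 4 − 0 = +4; l_i + l_f = 4.
E1 (Δl = ±1): not satisfied.
E2 (Δl = 0,±2, l_i+l_f ≥ 2): not satisfied.

neither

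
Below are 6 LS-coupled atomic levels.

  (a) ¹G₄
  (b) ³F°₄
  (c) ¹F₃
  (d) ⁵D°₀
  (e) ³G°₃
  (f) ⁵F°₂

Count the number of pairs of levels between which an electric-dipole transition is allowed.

0

(a)–(b): forbidden (ΔS).
(a)–(c): forbidden (parity).
(a)–(d): forbidden (ΔS, ΔL, ΔJ).
(a)–(e): forbidden (ΔS).
(a)–(f): forbidden (ΔS, ΔJ).
(b)–(c): forbidden (ΔS).
(b)–(d): forbidden (parity, ΔS, ΔJ).
(b)–(e): forbidden (parity).
(b)–(f): forbidden (parity, ΔS, ΔJ).
(c)–(d): forbidden (ΔS, ΔJ).
(c)–(e): forbidden (ΔS).
(c)–(f): forbidden (ΔS).
(d)–(e): forbidden (parity, ΔS, ΔL, ΔJ).
(d)–(f): forbidden (parity, ΔJ).
(e)–(f): forbidden (parity, ΔS).
Allowed pairs: 0 of 15.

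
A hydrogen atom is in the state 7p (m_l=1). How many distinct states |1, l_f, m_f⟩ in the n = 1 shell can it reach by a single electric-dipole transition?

E1 requires Δl = ±1, so l_f ∈ {0, 2}; with 0 ≤ l_f ≤ n_f−1 = 0, the allowed l_f values are {0}.
For l_f = 0: m_f ∈ {m_i−1, m_i, m_i+1} ∩ [−0, 0] = {0} → 1 state.
Total: 1.

1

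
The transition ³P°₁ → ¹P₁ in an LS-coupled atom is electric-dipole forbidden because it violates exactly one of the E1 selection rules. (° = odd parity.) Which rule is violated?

the ΔS = 0 rule

Reading off the term symbols: S 1→0, L 1→1, J 1→1, parity odd→even.
ΔS = 0: S: 1 → 0 — fails.
ΔL = 0, ±1 (not L=0↔0): L: 1 → 1, ΔL = +0 — passes.
ΔJ = 0, ±1 (not J=0↔0): J: 1 → 1, ΔJ = +0 — passes.
Parity must change: odd → even — passes.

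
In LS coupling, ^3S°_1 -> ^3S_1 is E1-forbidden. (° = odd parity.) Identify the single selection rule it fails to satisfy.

the L=0 ↔ L=0 exclusion

Parity must change: odd → even — ok.
ΔS = 0: S: 1 → 1 — ok.
ΔL = 0, ±1 (not L=0↔0): L: 0 → 0, ΔL = +0 — fails.
ΔJ = 0, ±1 (not J=0↔0): J: 1 → 1, ΔJ = +0 — ok.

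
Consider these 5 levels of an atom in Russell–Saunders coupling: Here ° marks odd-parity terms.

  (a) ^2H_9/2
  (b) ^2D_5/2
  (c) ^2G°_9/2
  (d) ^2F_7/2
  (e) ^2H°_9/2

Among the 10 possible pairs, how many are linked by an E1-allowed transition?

(a)–(b): forbidden (parity, ΔL, ΔJ).
(a)–(c): allowed.
(a)–(d): forbidden (parity, ΔL).
(a)–(e): allowed.
(b)–(c): forbidden (ΔL, ΔJ).
(b)–(d): forbidden (parity).
(b)–(e): forbidden (ΔL, ΔJ).
(c)–(d): allowed.
(c)–(e): forbidden (parity).
(d)–(e): forbidden (ΔL).
Allowed pairs: 3 of 10.

3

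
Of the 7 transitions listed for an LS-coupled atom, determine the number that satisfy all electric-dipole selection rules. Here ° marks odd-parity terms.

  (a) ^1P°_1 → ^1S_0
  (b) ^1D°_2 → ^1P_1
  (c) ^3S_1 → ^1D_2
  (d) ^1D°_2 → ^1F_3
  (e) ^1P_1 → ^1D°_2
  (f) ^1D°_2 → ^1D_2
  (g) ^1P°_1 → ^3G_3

(a) allowed
(b) allowed
(c) forbidden (parity, ΔS, ΔL fail)
(d) allowed
(e) allowed
(f) allowed
(g) forbidden (ΔS, ΔL, ΔJ fail)
Total allowed: 5 of 7.

5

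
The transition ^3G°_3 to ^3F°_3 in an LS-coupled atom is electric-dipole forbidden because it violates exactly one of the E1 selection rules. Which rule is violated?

parity

Reading off the term symbols: S 1→1, L 4→3, J 3→3, parity odd→odd.
Parity must change: odd → odd — violated.
ΔJ = 0, ±1 (not J=0↔0): J: 3 → 3, ΔJ = +0 — satisfied.
ΔS = 0: S: 1 → 1 — satisfied.
ΔL = 0, ±1 (not L=0↔0): L: 4 → 3, ΔL = -1 — satisfied.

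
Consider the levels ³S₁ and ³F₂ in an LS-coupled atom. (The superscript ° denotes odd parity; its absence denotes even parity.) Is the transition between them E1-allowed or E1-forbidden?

forbidden

Reading off the term symbols: S 1→1, L 0→3, J 1→2, parity even→even.
Parity must change: even → even — violated.
ΔS = 0: S: 1 → 1 — satisfied.
ΔL = 0, ±1 (not L=0↔0): L: 0 → 3, ΔL = +3 — violated.
ΔJ = 0, ±1 (not J=0↔0): J: 1 → 2, ΔJ = +1 — satisfied.
Rule(s) violated: parity, ΔL.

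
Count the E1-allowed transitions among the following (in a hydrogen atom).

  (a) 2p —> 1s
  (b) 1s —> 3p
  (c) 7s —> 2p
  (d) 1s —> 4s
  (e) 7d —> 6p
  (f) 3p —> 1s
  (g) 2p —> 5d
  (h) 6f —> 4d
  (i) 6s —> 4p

8

(a) allowed
(b) allowed
(c) allowed
(d) forbidden — Δl = +0 (E1 requires Δl = ±1)
(e) allowed
(f) allowed
(g) allowed
(h) allowed
(i) allowed
Total allowed: 8 of 9.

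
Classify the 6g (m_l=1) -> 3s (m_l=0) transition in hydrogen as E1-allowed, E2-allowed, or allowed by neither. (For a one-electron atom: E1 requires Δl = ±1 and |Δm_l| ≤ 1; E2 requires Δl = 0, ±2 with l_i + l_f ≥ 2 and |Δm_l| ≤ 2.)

neither

Δl = 0 − 4 = -4; l_i + l_f = 4.
Δm_l = -1.
E1 (Δl = ±1, |Δm_l| ≤ 1): not satisfied.
E2 (Δl = 0,±2, l_i+l_f ≥ 2, |Δm_l| ≤ 2): not satisfied.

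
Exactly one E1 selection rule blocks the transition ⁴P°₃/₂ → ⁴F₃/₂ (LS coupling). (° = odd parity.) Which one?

the ΔL = 0, ±1 rule

Initial level: S=3/2, L=1, J=3/2, parity odd. Final level: S=3/2, L=3, J=3/2, parity even.
Parity must change: odd → even — ✓.
ΔS = 0: S: 3/2 → 3/2 — ✓.
ΔL = 0, ±1 (not L=0↔0): L: 1 → 3, ΔL = +2 — ✗.
ΔJ = 0, ±1 (not J=0↔0): J: 3/2 → 3/2, ΔJ = +0 — ✓.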